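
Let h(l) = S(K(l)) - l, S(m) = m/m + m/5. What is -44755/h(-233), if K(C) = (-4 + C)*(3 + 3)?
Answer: 223775/252 ≈ 888.00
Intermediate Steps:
K(C) = -24 + 6*C (K(C) = (-4 + C)*6 = -24 + 6*C)
S(m) = 1 + m/5 (S(m) = 1 + m*(⅕) = 1 + m/5)
h(l) = -19/5 + l/5 (h(l) = (1 + (-24 + 6*l)/5) - l = (1 + (-24/5 + 6*l/5)) - l = (-19/5 + 6*l/5) - l = -19/5 + l/5)
-44755/h(-233) = -44755/(-19/5 + (⅕)*(-233)) = -44755/(-19/5 - 233/5) = -44755/(-252/5) = -44755*(-5/252) = 223775/252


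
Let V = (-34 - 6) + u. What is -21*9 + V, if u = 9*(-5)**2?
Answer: -4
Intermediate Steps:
u = 225 (u = 9*25 = 225)
V = 185 (V = (-34 - 6) + 225 = -40 + 225 = 185)
-21*9 + V = -21*9 + 185 = -189 + 185 = -4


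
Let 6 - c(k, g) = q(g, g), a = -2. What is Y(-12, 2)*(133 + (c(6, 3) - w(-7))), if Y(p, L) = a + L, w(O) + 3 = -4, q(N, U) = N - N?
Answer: 0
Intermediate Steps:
q(N, U) = 0
c(k, g) = 6 (c(k, g) = 6 - 1*0 = 6 + 0 = 6)
w(O) = -7 (w(O) = -3 - 4 = -7)
Y(p, L) = -2 + L
Y(-12, 2)*(133 + (c(6, 3) - w(-7))) = (-2 + 2)*(133 + (6 - 1*(-7))) = 0*(133 + (6 + 7)) = 0*(133 + 13) = 0*146 = 0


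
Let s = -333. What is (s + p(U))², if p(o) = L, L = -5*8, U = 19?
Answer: 139129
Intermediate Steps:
L = -40
p(o) = -40
(s + p(U))² = (-333 - 40)² = (-373)² = 139129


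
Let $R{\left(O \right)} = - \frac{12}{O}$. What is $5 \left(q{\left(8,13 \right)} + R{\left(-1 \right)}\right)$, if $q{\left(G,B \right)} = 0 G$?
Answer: $60$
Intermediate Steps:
$q{\left(G,B \right)} = 0$
$5 \left(q{\left(8,13 \right)} + R{\left(-1 \right)}\right) = 5 \left(0 - \frac{12}{-1}\right) = 5 \left(0 - -12\right) = 5 \left(0 + 12\right) = 5 \cdot 12 = 60$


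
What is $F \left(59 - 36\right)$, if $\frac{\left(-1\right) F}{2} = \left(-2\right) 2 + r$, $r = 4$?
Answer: $0$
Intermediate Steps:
$F = 0$ ($F = - 2 \left(\left(-2\right) 2 + 4\right) = - 2 \left(-4 + 4\right) = \left(-2\right) 0 = 0$)
$F \left(59 - 36\right) = 0 \left(59 - 36\right) = 0 \cdot 23 = 0$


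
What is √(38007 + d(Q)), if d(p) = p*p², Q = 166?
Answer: √4612303 ≈ 2147.6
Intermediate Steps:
d(p) = p³
√(38007 + d(Q)) = √(38007 + 166³) = √(38007 + 4574296) = √4612303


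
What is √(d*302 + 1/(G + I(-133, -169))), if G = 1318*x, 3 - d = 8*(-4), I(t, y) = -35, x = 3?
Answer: √162339993689/3919 ≈ 102.81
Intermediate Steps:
d = 35 (d = 3 - 8*(-4) = 3 - 1*(-32) = 3 + 32 = 35)
G = 3954 (G = 1318*3 = 3954)
√(d*302 + 1/(G + I(-133, -169))) = √(35*302 + 1/(3954 - 35)) = √(10570 + 1/3919) = √(41423831/3919) = √162339993689/3919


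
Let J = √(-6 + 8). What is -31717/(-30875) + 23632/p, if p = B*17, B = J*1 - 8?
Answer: -2901837141/16271125 - 11816*√2/527 ≈ -210.05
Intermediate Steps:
J = √2 ≈ 1.4142
B = -8 + √2 (B = √2*1 - 8 = √2 - 8 = -8 + √2 ≈ -6.5858)
p = -136 + 17*√2 (p = (-8 + √2)*17 = -136 + 17*√2 ≈ -111.96)
-31717/(-30875) + 23632/p = -31717/(-30875) + 23632/(-136 + 17*√2) = -31717*(-1/30875) + 23632/(-136 + 17*√2) = 31717/30875 + 23632/(-136 + 17*√2)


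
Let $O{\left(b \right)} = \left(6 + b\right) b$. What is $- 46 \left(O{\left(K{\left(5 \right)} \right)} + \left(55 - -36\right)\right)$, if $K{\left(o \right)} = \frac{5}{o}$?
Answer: $-4508$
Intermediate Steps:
$O{\left(b \right)} = b \left(6 + b\right)$
$- 46 \left(O{\left(K{\left(5 \right)} \right)} + \left(55 - -36\right)\right) = - 46 \left(\frac{5}{5} \left(6 + \frac{5}{5}\right) + \left(55 - -36\right)\right) = - 46 \left(5 \cdot \frac{1}{5} \left(6 + 5 \cdot \frac{1}{5}\right) + \left(55 + 36\right)\right) = - 46 \left(1 \left(6 + 1\right) + 91\right) = - 46 \left(1 \cdot 7 + 91\right) = - 46 \left(7 + 91\right) = \left(-46\right) 98 = -4508$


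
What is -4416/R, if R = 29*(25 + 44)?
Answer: -64/29 ≈ -2.2069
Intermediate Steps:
R = 2001 (R = 29*69 = 2001)
-4416/R = -4416/2001 = -4416*1/2001 = -64/29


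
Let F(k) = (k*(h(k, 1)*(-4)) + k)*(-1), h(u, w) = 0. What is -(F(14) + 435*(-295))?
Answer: 128339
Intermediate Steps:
F(k) = -k (F(k) = (k*(0*(-4)) + k)*(-1) = (k*0 + k)*(-1) = (0 + k)*(-1) = k*(-1) = -k)
-(F(14) + 435*(-295)) = -(-1*14 + 435*(-295)) = -(-14 - 128325) = -1*(-128339) = 128339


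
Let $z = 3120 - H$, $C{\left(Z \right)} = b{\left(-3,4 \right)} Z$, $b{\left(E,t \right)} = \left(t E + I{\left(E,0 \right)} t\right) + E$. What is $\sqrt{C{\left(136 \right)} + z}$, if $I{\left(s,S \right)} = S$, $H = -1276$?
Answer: $2 \sqrt{589} \approx 48.539$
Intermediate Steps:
$b{\left(E,t \right)} = E + E t$ ($b{\left(E,t \right)} = \left(t E + 0 t\right) + E = \left(E t + 0\right) + E = E t + E = E + E t$)
$C{\left(Z \right)} = - 15 Z$ ($C{\left(Z \right)} = - 3 \left(1 + 4\right) Z = \left(-3\right) 5 Z = - 15 Z$)
$z = 4396$ ($z = 3120 - -1276 = 3120 + 1276 = 4396$)
$\sqrt{C{\left(136 \right)} + z} = \sqrt{\left(-15\right) 136 + 4396} = \sqrt{-2040 + 4396} = \sqrt{2356} = 2 \sqrt{589}$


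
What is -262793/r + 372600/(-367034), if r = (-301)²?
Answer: -2830693447/722905379 ≈ -3.9157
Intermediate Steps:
r = 90601
-262793/r + 372600/(-367034) = -262793/90601 + 372600/(-367034) = -262793*1/90601 + 372600*(-1/367034) = -262793/90601 - 8100/7979 = -2830693447/722905379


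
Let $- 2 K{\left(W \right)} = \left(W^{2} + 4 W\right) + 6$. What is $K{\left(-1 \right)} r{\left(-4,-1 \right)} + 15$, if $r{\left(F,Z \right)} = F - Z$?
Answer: $\frac{39}{2} \approx 19.5$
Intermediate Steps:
$K{\left(W \right)} = -3 - 2 W - \frac{W^{2}}{2}$ ($K{\left(W \right)} = - \frac{\left(W^{2} + 4 W\right) + 6}{2} = - \frac{6 + W^{2} + 4 W}{2} = -3 - 2 W - \frac{W^{2}}{2}$)
$K{\left(-1 \right)} r{\left(-4,-1 \right)} + 15 = \left(-3 - -2 - \frac{\left(-1\right)^{2}}{2}\right) \left(-4 - -1\right) + 15 = \left(-3 + 2 - \frac{1}{2}\right) \left(-4 + 1\right) + 15 = \left(-3 + 2 - \frac{1}{2}\right) \left(-3\right) + 15 = \left(- \frac{3}{2}\right) \left(-3\right) + 15 = \frac{9}{2} + 15 = \frac{39}{2}$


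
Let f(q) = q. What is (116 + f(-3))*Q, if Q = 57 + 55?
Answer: 12656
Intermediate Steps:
Q = 112
(116 + f(-3))*Q = (116 - 3)*112 = 113*112 = 12656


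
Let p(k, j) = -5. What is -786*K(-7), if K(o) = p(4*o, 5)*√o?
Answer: 3930*I*√7 ≈ 10398.0*I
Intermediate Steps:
K(o) = -5*√o
-786*K(-7) = -(-3930)*√(-7) = -(-3930)*I*√7 = 3930*I*√7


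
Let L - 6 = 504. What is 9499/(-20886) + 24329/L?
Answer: 710863/15045 ≈ 47.249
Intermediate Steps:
L = 510 (L = 6 + 504 = 510)
9499/(-20886) + 24329/L = 9499/(-20886) + 24329/510 = 9499*(-1/20886) + 24329*(1/510) = -161/354 + 24329/510 = 710863/15045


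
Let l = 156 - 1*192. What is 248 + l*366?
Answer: -12928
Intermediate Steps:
l = -36 (l = 156 - 192 = -36)
248 + l*366 = 248 - 36*366 = 248 - 13176 = -12928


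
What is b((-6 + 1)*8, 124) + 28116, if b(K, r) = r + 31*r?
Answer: 32084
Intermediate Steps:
b(K, r) = 32*r
b((-6 + 1)*8, 124) + 28116 = 32*124 + 28116 = 3968 + 28116 = 32084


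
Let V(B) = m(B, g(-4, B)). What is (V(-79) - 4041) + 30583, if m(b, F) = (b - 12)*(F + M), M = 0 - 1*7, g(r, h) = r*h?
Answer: -1577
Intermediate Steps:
g(r, h) = h*r
M = -7 (M = 0 - 7 = -7)
m(b, F) = (-12 + b)*(-7 + F) (m(b, F) = (b - 12)*(F - 7) = (-12 + b)*(-7 + F))
V(B) = 84 - 4*B² + 41*B (V(B) = 84 - 12*B*(-4) - 7*B + (B*(-4))*B = 84 - (-48)*B - 7*B + (-4*B)*B = 84 + 48*B - 7*B - 4*B² = 84 - 4*B² + 41*B)
(V(-79) - 4041) + 30583 = ((84 - 4*(-79)² + 41*(-79)) - 4041) + 30583 = ((84 - 4*6241 - 3239) - 4041) + 30583 = ((84 - 24964 - 3239) - 4041) + 30583 = (-28119 - 4041) + 30583 = -32160 + 30583 = -1577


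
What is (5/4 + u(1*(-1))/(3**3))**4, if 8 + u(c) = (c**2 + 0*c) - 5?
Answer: 707281/1679616 ≈ 0.42110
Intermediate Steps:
u(c) = -13 + c**2 (u(c) = -8 + ((c**2 + 0*c) - 5) = -8 + ((c**2 + 0) - 5) = -8 + (c**2 - 5) = -8 + (-5 + c**2) = -13 + c**2)
(5/4 + u(1*(-1))/(3**3))**4 = (5/4 + (-13 + (1*(-1))**2)/(3**3))**4 = (5*(1/4) + (-13 + (-1)**2)/27)**4 = (5/4 + (-13 + 1)*(1/27))**4 = (5/4 - 12*1/27)**4 = (5/4 - 4/9)**4 = (29/36)**4 = 707281/1679616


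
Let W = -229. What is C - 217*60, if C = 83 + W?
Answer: -13166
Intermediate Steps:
C = -146 (C = 83 - 229 = -146)
C - 217*60 = -146 - 217*60 = -146 - 13020 = -13166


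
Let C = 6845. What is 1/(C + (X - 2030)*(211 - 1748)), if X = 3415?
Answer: -1/2121900 ≈ -4.7128e-7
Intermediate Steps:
1/(C + (X - 2030)*(211 - 1748)) = 1/(6845 + (3415 - 2030)*(211 - 1748)) = 1/(6845 + 1385*(-1537)) = 1/(6845 - 2128745) = 1/(-2121900) = -1/2121900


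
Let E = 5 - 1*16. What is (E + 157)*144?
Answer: 21024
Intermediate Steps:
E = -11 (E = 5 - 16 = -11)
(E + 157)*144 = (-11 + 157)*144 = 146*144 = 21024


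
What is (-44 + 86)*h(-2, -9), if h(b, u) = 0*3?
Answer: 0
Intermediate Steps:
h(b, u) = 0
(-44 + 86)*h(-2, -9) = (-44 + 86)*0 = 42*0 = 0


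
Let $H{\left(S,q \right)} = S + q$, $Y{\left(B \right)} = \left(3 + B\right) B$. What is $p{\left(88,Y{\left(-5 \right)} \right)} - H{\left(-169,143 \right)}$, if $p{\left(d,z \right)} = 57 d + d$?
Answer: $5130$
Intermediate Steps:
$Y{\left(B \right)} = B \left(3 + B\right)$
$p{\left(d,z \right)} = 58 d$
$p{\left(88,Y{\left(-5 \right)} \right)} - H{\left(-169,143 \right)} = 58 \cdot 88 - \left(-169 + 143\right) = 5104 - -26 = 5104 + 26 = 5130$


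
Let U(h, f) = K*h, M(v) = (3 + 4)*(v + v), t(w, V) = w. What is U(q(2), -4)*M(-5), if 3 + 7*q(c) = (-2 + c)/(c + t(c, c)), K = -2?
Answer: -60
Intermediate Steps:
M(v) = 14*v (M(v) = 7*(2*v) = 14*v)
q(c) = -3/7 + (-2 + c)/(14*c) (q(c) = -3/7 + ((-2 + c)/(c + c))/7 = -3/7 + ((-2 + c)/((2*c)))/7 = -3/7 + ((-2 + c)*(1/(2*c)))/7 = -3/7 + ((-2 + c)/(2*c))/7 = -3/7 + (-2 + c)/(14*c))
U(h, f) = -2*h
U(q(2), -4)*M(-5) = (-(-2 - 5*2)/(7*2))*(14*(-5)) = -(-2 - 10)/(7*2)*(-70) = -(-12)/(7*2)*(-70) = -2*(-3/7)*(-70) = (6/7)*(-70) = -60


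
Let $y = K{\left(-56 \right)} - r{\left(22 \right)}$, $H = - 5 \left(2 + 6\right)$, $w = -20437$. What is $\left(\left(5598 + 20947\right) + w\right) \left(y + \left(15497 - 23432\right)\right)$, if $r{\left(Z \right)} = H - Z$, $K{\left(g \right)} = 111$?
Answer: $-47410296$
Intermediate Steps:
$H = -40$ ($H = \left(-5\right) 8 = -40$)
$r{\left(Z \right)} = -40 - Z$
$y = 173$ ($y = 111 - \left(-40 - 22\right) = 111 - -62 = 111 + 62 = 173$)
$\left(\left(5598 + 20947\right) + w\right) \left(y + \left(15497 - 23432\right)\right) = \left(\left(5598 + 20947\right) - 20437\right) \left(173 + \left(15497 - 23432\right)\right) = \left(26545 - 20437\right) \left(173 - 7935\right) = 6108 \left(-7762\right) = -47410296$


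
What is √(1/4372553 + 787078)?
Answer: √15048317232799604655/4372553 ≈ 887.17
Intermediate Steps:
√(1/4372553 + 787078) = √(3441540270135/4372553) = √15048317232799604655/4372553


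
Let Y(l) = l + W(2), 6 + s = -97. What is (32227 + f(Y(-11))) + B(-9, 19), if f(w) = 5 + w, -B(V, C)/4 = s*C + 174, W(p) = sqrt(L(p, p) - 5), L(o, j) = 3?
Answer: 39353 + I*sqrt(2) ≈ 39353.0 + 1.4142*I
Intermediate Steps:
s = -103 (s = -6 - 97 = -103)
W(p) = I*sqrt(2) (W(p) = sqrt(3 - 5) = sqrt(-2) = I*sqrt(2))
B(V, C) = -696 + 412*C (B(V, C) = -4*(-103*C + 174) = -4*(174 - 103*C) = -696 + 412*C)
Y(l) = l + I*sqrt(2)
(32227 + f(Y(-11))) + B(-9, 19) = (32227 + (5 + (-11 + I*sqrt(2)))) + (-696 + 412*19) = (32227 + (-6 + I*sqrt(2))) + (-696 + 7828) = (32221 + I*sqrt(2)) + 7132 = 39353 + I*sqrt(2)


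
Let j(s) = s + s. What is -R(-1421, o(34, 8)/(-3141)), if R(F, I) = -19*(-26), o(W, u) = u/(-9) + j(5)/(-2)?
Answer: -494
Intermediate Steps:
j(s) = 2*s
o(W, u) = -5 - u/9 (o(W, u) = u/(-9) + (2*5)/(-2) = u*(-⅑) + 10*(-½) = -u/9 - 5 = -5 - u/9)
R(F, I) = 494
-R(-1421, o(34, 8)/(-3141)) = -1*494 = -494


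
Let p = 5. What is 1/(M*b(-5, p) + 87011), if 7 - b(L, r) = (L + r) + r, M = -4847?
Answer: 1/77317 ≈ 1.2934e-5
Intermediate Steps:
b(L, r) = 7 - L - 2*r (b(L, r) = 7 - ((L + r) + r) = 7 - (L + 2*r) = 7 + (-L - 2*r) = 7 - L - 2*r)
1/(M*b(-5, p) + 87011) = 1/(-4847*(7 - 1*(-5) - 2*5) + 87011) = 1/(-4847*(7 + 5 - 10) + 87011) = 1/(-4847*2 + 87011) = 1/(-9694 + 87011) = 1/77317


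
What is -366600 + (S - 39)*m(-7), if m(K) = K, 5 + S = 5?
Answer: -366327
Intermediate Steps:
S = 0 (S = -5 + 5 = 0)
-366600 + (S - 39)*m(-7) = -366600 + (0 - 39)*(-7) = -366600 - 39*(-7) = -366600 + 273 = -366327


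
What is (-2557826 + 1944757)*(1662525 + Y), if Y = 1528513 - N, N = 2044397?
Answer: -702970051229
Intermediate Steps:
Y = -515884 (Y = 1528513 - 1*2044397 = 1528513 - 2044397 = -515884)
(-2557826 + 1944757)*(1662525 + Y) = (-2557826 + 1944757)*(1662525 - 515884) = -613069*1146641 = -702970051229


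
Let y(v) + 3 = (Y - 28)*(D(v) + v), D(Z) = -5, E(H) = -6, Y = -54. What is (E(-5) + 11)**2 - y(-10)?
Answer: -1202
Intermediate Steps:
y(v) = 407 - 82*v (y(v) = -3 + (-54 - 28)*(-5 + v) = -3 - 82*(-5 + v) = -3 + (410 - 82*v) = 407 - 82*v)
(E(-5) + 11)**2 - y(-10) = (-6 + 11)**2 - (407 - 82*(-10)) = 5**2 - (407 + 820) = 25 - 1*1227 = 25 - 1227 = -1202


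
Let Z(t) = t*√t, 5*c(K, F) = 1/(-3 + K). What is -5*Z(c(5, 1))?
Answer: -√10/20 ≈ -0.15811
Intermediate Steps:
c(K, F) = 1/(5*(-3 + K))
Z(t) = t^(3/2)
-5*Z(c(5, 1)) = -5*√5/(25*(-3 + 5)^(3/2)) = -5*√10/100 = -√10/20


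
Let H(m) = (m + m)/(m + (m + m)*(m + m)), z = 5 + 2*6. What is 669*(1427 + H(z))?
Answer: 21957695/23 ≈ 9.5468e+5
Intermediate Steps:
z = 17 (z = 5 + 12 = 17)
H(m) = 2*m/(m + 4*m²) (H(m) = (2*m)/(m + (2*m)*(2*m)) = (2*m)/(m + 4*m²) = 2*m/(m + 4*m²))
669*(1427 + H(z)) = 669*(1427 + 2/(1 + 4*17)) = 669*(1427 + 2/(1 + 68)) = 669*(1427 + 2/69) = 669*(98465/69) = 21957695/23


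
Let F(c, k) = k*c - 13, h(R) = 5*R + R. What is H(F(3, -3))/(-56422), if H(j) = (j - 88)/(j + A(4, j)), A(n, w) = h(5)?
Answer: 55/225688 ≈ 0.00024370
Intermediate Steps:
h(R) = 6*R
F(c, k) = -13 + c*k (F(c, k) = c*k - 13 = -13 + c*k)
A(n, w) = 30 (A(n, w) = 6*5 = 30)
H(j) = (-88 + j)/(30 + j) (H(j) = (j - 88)/(j + 30) = (-88 + j)/(30 + j))
H(F(3, -3))/(-56422) = ((-88 + (-13 + 3*(-3)))/(30 + (-13 + 3*(-3))))/(-56422) = ((-88 + (-13 - 9))/(30 + (-13 - 9)))*(-1/56422) = ((-88 - 22)/(30 - 22))*(-1/56422) = (-110/8)*(-1/56422) = ((⅛)*(-110))*(-1/56422) = -55/4*(-1/56422) = 55/225688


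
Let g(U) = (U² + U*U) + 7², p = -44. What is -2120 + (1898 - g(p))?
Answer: -4143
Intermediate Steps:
g(U) = 49 + 2*U² (g(U) = (U² + U²) + 49 = 2*U² + 49 = 49 + 2*U²)
-2120 + (1898 - g(p)) = -2120 + (1898 - (49 + 2*(-44)²)) = -2120 + (1898 - (49 + 2*1936)) = -2120 + (1898 - (49 + 3872)) = -2120 + (1898 - 1*3921) = -2120 + (1898 - 3921) = -2120 - 2023 = -4143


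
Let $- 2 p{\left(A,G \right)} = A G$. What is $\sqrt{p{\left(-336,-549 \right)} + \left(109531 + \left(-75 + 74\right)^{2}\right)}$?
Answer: $10 \sqrt{173} \approx 131.53$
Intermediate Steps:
$p{\left(A,G \right)} = - \frac{A G}{2}$
$\sqrt{p{\left(-336,-549 \right)} + \left(109531 + \left(-75 + 74\right)^{2}\right)} = \sqrt{\left(- \frac{1}{2}\right) \left(-336\right) \left(-549\right) + \left(109531 + \left(-75 + 74\right)^{2}\right)} = \sqrt{-92232 + \left(109531 + \left(-1\right)^{2}\right)} = \sqrt{-92232 + \left(109531 + 1\right)} = \sqrt{-92232 + 109532} = \sqrt{17300} = 10 \sqrt{173}$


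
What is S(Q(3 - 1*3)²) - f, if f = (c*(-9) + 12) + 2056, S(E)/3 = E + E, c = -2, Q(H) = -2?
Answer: -2062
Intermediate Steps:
S(E) = 6*E (S(E) = 3*(E + E) = 3*(2*E) = 6*E)
f = 2086 (f = (-2*(-9) + 12) + 2056 = (18 + 12) + 2056 = 30 + 2056 = 2086)
S(Q(3 - 1*3)²) - f = 6*(-2)² - 1*2086 = 6*4 - 2086 = 24 - 2086 = -2062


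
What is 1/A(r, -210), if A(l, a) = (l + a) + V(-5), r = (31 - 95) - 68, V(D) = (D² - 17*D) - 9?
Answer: -1/241 ≈ -0.0041494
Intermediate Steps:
V(D) = -9 + D² - 17*D
r = -132 (r = -64 - 68 = -132)
A(l, a) = 101 + a + l (A(l, a) = (l + a) + (-9 + (-5)² - 17*(-5)) = (a + l) + (-9 + 25 + 85) = (a + l) + 101 = 101 + a + l)
1/A(r, -210) = 1/(101 - 210 - 132) = 1/(-241) = -1/241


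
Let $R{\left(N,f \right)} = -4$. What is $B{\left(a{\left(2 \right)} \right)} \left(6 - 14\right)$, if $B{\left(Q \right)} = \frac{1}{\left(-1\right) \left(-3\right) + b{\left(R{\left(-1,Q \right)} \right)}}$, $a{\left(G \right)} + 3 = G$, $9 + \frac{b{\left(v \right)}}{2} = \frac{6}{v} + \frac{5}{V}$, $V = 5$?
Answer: $\frac{1}{2} \approx 0.5$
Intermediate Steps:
$b{\left(v \right)} = -16 + \frac{12}{v}$ ($b{\left(v \right)} = -18 + 2 \left(\frac{6}{v} + \frac{5}{5}\right) = -18 + 2 \left(\frac{6}{v} + 5 \cdot \frac{1}{5}\right) = -18 + 2 \left(\frac{6}{v} + 1\right) = -18 + 2 \left(1 + \frac{6}{v}\right) = -18 + \left(2 + \frac{12}{v}\right) = -16 + \frac{12}{v}$)
$a{\left(G \right)} = -3 + G$
$B{\left(Q \right)} = - \frac{1}{16}$ ($B{\left(Q \right)} = \frac{1}{\left(-1\right) \left(-3\right) - \left(16 - \frac{12}{-4}\right)} = \frac{1}{3 + \left(-16 + 12 \left(- \frac{1}{4}\right)\right)} = \frac{1}{3 - 19} = \frac{1}{-16} = - \frac{1}{16}$)
$B{\left(a{\left(2 \right)} \right)} \left(6 - 14\right) = - \frac{6 - 14}{16} = \left(- \frac{1}{16}\right) \left(-8\right) = \frac{1}{2}$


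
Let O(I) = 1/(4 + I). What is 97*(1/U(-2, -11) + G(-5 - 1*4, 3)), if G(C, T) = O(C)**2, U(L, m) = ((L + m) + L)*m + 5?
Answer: 3783/850 ≈ 4.4506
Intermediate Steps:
U(L, m) = 5 + m*(m + 2*L) (U(L, m) = (m + 2*L)*m + 5 = m*(m + 2*L) + 5 = 5 + m*(m + 2*L))
G(C, T) = (4 + C)**(-2) (G(C, T) = (1/(4 + C))**2 = (4 + C)**(-2))
97*(1/U(-2, -11) + G(-5 - 1*4, 3)) = 97*(1/(5 + (-11)**2 + 2*(-2)*(-11)) + (4 + (-5 - 1*4))**(-2)) = 97*(1/(5 + 121 + 44) + (4 + (-5 - 4))**(-2)) = 97*(1/170 + (4 - 9)**(-2)) = 97*(1/170 + (-5)**(-2)) = 97*(1/170 + 1/25) = 97*(39/850) = 3783/850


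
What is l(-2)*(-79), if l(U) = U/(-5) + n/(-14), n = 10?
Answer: 869/35 ≈ 24.829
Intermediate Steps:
l(U) = -5/7 - U/5 (l(U) = U/(-5) + 10/(-14) = U*(-1/5) + 10*(-1/14) = -U/5 - 5/7 = -5/7 - U/5)
l(-2)*(-79) = (-5/7 - 1/5*(-2))*(-79) = (-5/7 + 2/5)*(-79) = -11/35*(-79) = 869/35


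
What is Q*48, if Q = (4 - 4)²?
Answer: 0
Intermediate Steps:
Q = 0 (Q = 0² = 0)
Q*48 = 0*48 = 0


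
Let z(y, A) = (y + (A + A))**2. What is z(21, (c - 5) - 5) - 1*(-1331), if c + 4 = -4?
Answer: 1556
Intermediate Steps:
c = -8 (c = -4 - 4 = -8)
z(y, A) = (y + 2*A)**2
z(21, (c - 5) - 5) - 1*(-1331) = (21 + 2*((-8 - 5) - 5))**2 - 1*(-1331) = (21 + 2*(-13 - 5))**2 + 1331 = (21 + 2*(-18))**2 + 1331 = (21 - 36)**2 + 1331 = (-15)**2 + 1331 = 225 + 1331 = 1556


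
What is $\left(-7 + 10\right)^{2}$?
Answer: $9$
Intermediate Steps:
$\left(-7 + 10\right)^{2} = 3^{2} = 9$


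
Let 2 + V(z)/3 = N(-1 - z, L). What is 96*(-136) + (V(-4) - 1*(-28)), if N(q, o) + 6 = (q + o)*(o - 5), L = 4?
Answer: -13073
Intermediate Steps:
N(q, o) = -6 + (-5 + o)*(o + q) (N(q, o) = -6 + (q + o)*(o - 5) = -6 + (o + q)*(-5 + o) = -6 + (-5 + o)*(o + q))
V(z) = -33 + 3*z (V(z) = -6 + 3*(-6 + 4**2 - 5*4 - 5*(-1 - z) + 4*(-1 - z)) = -6 + 3*(-6 + 16 - 20 + (5 + 5*z) + (-4 - 4*z)) = -6 + 3*(-9 + z) = -6 + (-27 + 3*z) = -33 + 3*z)
96*(-136) + (V(-4) - 1*(-28)) = 96*(-136) + ((-33 + 3*(-4)) - 1*(-28)) = -13056 + ((-33 - 12) + 28) = -13056 + (-45 + 28) = -13056 - 17 = -13073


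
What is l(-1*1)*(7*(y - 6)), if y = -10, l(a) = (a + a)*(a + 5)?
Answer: 896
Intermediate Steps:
l(a) = 2*a*(5 + a) (l(a) = (2*a)*(5 + a) = 2*a*(5 + a))
l(-1*1)*(7*(y - 6)) = (2*(-1*1)*(5 - 1*1))*(7*(-10 - 6)) = (2*(-1)*(5 - 1))*(7*(-16)) = (2*(-1)*4)*(-112) = -8*(-112) = 896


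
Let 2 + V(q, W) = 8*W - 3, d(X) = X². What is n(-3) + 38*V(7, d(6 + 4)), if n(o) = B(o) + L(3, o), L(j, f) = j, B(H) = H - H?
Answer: 30213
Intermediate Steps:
B(H) = 0
V(q, W) = -5 + 8*W (V(q, W) = -2 + (8*W - 3) = -2 + (-3 + 8*W) = -5 + 8*W)
n(o) = 3 (n(o) = 0 + 3 = 3)
n(-3) + 38*V(7, d(6 + 4)) = 3 + 38*(-5 + 8*(6 + 4)²) = 3 + 38*(-5 + 8*10²) = 3 + 38*(-5 + 8*100) = 3 + 38*(-5 + 800) = 3 + 38*795 = 3 + 30210 = 30213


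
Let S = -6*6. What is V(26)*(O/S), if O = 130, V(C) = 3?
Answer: -65/6 ≈ -10.833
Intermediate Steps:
S = -36
V(26)*(O/S) = 3*(130/(-36)) = 3*(130*(-1/36)) = 3*(-65/18) = -65/6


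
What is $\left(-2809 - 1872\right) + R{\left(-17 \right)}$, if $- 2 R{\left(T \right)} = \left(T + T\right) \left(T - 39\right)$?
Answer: $-5633$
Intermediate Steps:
$R{\left(T \right)} = - T \left(-39 + T\right)$ ($R{\left(T \right)} = - \frac{\left(T + T\right) \left(T - 39\right)}{2} = - \frac{2 T \left(-39 + T\right)}{2} = - T \left(-39 + T\right)$)
$\left(-2809 - 1872\right) + R{\left(-17 \right)} = \left(-2809 - 1872\right) - 17 \left(39 - -17\right) = \left(-2809 - 1872\right) - 17 \left(39 + 17\right) = \left(-2809 - 1872\right) - 952 = -4681 - 952 = -5633$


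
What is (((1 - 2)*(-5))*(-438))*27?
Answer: -59130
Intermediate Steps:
(((1 - 2)*(-5))*(-438))*27 = (-1*(-5)*(-438))*27 = (5*(-438))*27 = -2190*27 = -59130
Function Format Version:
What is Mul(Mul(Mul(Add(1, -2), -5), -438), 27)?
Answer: -59130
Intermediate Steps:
Mul(Mul(Mul(Add(1, -2), -5), -438), 27) = Mul(Mul(Mul(-1, -5), -438), 27) = Mul(Mul(5, -438), 27) = Mul(-2190, 27) = -59130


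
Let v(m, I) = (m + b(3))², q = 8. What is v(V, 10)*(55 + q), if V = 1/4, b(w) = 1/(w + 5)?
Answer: 567/64 ≈ 8.8594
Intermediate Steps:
b(w) = 1/(5 + w)
V = ¼ ≈ 0.25000
v(m, I) = (⅛ + m)² (v(m, I) = (m + 1/(5 + 3))² = (m + 1/8)² = (m + ⅛)² = (⅛ + m)²)
v(V, 10)*(55 + q) = ((1 + 8*(¼))²/64)*(55 + 8) = ((1 + 2)²/64)*63 = ((1/64)*3²)*63 = ((1/64)*9)*63 = (9/64)*63 = 567/64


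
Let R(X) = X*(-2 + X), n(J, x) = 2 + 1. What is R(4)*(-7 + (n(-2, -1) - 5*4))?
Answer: -192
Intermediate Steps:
n(J, x) = 3
R(4)*(-7 + (n(-2, -1) - 5*4)) = (4*(-2 + 4))*(-7 + (3 - 5*4)) = (4*2)*(-7 + (3 - 20)) = 8*(-7 - 17) = 8*(-24) = -192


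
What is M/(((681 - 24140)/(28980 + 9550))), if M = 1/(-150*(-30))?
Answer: -3853/10556550 ≈ -0.00036499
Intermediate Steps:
M = 1/4500 ≈ 0.00022222
M/(((681 - 24140)/(28980 + 9550))) = 1/(4500*(((681 - 24140)/(28980 + 9550)))) = 1/(4500*((-23459/38530))) = 1/(4500*((-23459*1/38530))) = 1/(4500*(-23459/38530)) = (1/4500)*(-38530/23459) = -3853/10556550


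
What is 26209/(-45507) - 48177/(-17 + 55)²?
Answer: -2230236535/65712108 ≈ -33.940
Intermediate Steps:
26209/(-45507) - 48177/(-17 + 55)² = 26209*(-1/45507) - 48177/(38²) = -26209/45507 - 48177/1444 = -2230236535/65712108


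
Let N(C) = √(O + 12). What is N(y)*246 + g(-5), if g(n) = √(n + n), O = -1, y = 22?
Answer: 246*√11 + I*√10 ≈ 815.89 + 3.1623*I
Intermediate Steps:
g(n) = √2*√n (g(n) = √(2*n) = √2*√n)
N(C) = √11 (N(C) = √(-1 + 12) = √11)
N(y)*246 + g(-5) = √11*246 + √2*√(-5) = 246*√11 + √2*(I*√5) = 246*√11 + I*√10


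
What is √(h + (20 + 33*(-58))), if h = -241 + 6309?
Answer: √4174 ≈ 64.606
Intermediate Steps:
h = 6068
√(h + (20 + 33*(-58))) = √(6068 + (20 + 33*(-58))) = √(6068 + (20 - 1914)) = √(6068 - 1894) = √4174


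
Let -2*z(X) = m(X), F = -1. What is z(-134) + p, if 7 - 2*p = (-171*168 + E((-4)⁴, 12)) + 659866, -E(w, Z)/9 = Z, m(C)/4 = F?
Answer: -631019/2 ≈ -3.1551e+5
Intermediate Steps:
m(C) = -4 (m(C) = 4*(-1) = -4)
E(w, Z) = -9*Z
z(X) = 2 (z(X) = -½*(-4) = 2)
p = -631023/2 (p = 7/2 - ((-171*168 - 9*12) + 659866)/2 = 7/2 - ((-28728 - 108) + 659866)/2 = 7/2 - (-28836 + 659866)/2 = 7/2 - ½*631030 = 7/2 - 315515 = -631023/2 ≈ -3.1551e+5)
z(-134) + p = 2 - 631023/2 = -631019/2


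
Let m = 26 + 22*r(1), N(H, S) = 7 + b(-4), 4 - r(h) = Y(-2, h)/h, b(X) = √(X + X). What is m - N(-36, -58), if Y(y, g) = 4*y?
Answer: 283 - 2*I*√2 ≈ 283.0 - 2.8284*I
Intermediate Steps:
b(X) = √2*√X (b(X) = √(2*X) = √2*√X)
r(h) = 4 + 8/h (r(h) = 4 - 4*(-2)/h = 4 - (-8)/h = 4 + 8/h)
N(H, S) = 7 + 2*I*√2 (N(H, S) = 7 + √2*√(-4) = 7 + √2*(2*I) = 7 + 2*I*√2)
m = 290 (m = 26 + 22*(4 + 8/1) = 26 + 22*(4 + 8*1) = 26 + 22*(4 + 8) = 26 + 22*12 = 26 + 264 = 290)
m - N(-36, -58) = 290 - (7 + 2*I*√2) = 290 + (-7 - 2*I*√2) = 283 - 2*I*√2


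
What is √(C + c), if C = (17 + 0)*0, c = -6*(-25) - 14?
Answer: 2*√34 ≈ 11.662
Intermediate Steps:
c = 136 (c = 150 - 14 = 136)
C = 0 (C = 17*0 = 0)
√(C + c) = √(0 + 136) = √136 = 2*√34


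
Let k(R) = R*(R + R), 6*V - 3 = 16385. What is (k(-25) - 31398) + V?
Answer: -82250/3 ≈ -27417.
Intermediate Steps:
V = 8194/3 (V = ½ + (⅙)*16385 = ½ + 16385/6 = 8194/3 ≈ 2731.3)
k(R) = 2*R² (k(R) = R*(2*R) = 2*R²)
(k(-25) - 31398) + V = (2*(-25)² - 31398) + 8194/3 = (2*625 - 31398) + 8194/3 = (1250 - 31398) + 8194/3 = -30148 + 8194/3 = -82250/3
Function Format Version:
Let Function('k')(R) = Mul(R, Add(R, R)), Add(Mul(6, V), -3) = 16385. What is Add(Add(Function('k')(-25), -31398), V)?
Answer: Rational(-82250, 3) ≈ -27417.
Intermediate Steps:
V = Rational(8194, 3) (V = Add(Rational(1, 2), Mul(Rational(1, 6), 16385)) = Add(Rational(1, 2), Rational(16385, 6)) = Rational(8194, 3) ≈ 2731.3)
Function('k')(R) = Mul(2, Pow(R, 2)) (Function('k')(R) = Mul(R, Mul(2, R)) = Mul(2, Pow(R, 2)))
Add(Add(Function('k')(-25), -31398), V) = Add(Add(Mul(2, Pow(-25, 2)), -31398), Rational(8194, 3)) = Add(Add(Mul(2, 625), -31398), Rational(8194, 3)) = Add(Add(1250, -31398), Rational(8194, 3)) = Add(-30148, Rational(8194, 3)) = Rational(-82250, 3)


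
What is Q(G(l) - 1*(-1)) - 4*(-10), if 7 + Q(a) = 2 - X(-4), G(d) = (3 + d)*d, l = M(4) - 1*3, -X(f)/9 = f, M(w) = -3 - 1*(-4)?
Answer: -1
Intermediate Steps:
M(w) = 1 (M(w) = -3 + 4 = 1)
X(f) = -9*f
l = -2 (l = 1 - 1*3 = 1 - 3 = -2)
G(d) = d*(3 + d)
Q(a) = -41 (Q(a) = -7 + (2 - (-9)*(-4)) = -7 + (2 - 1*36) = -7 + (2 - 36) = -7 - 34 = -41)
Q(G(l) - 1*(-1)) - 4*(-10) = -41 - 4*(-10) = -41 + 40 = -1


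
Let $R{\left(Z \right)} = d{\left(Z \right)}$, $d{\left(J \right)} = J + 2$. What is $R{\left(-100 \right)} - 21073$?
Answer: $-21171$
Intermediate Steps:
$d{\left(J \right)} = 2 + J$
$R{\left(Z \right)} = 2 + Z$
$R{\left(-100 \right)} - 21073 = \left(2 - 100\right) - 21073 = -98 - 21073 = -21171$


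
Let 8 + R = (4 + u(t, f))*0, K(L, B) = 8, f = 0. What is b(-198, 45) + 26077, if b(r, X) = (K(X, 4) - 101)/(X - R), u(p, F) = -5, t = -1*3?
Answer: 1381988/53 ≈ 26075.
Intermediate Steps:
t = -3
R = -8 (R = -8 + (4 - 5)*0 = -8 - 1*0 = -8 + 0 = -8)
b(r, X) = -93/(8 + X) (b(r, X) = (8 - 101)/(X - 1*(-8)) = -93/(X + 8) = -93/(8 + X))
b(-198, 45) + 26077 = -93/(8 + 45) + 26077 = -93/53 + 26077 = 1381988/53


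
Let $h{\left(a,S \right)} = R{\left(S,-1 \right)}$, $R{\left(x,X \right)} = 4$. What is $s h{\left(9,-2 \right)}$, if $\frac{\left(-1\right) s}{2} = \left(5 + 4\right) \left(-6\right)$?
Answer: $432$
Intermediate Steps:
$h{\left(a,S \right)} = 4$
$s = 108$ ($s = - 2 \left(5 + 4\right) \left(-6\right) = - 2 \cdot 9 \left(-6\right) = \left(-2\right) \left(-54\right) = 108$)
$s h{\left(9,-2 \right)} = 108 \cdot 4 = 432$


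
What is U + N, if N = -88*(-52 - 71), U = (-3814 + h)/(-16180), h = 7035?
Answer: 175129099/16180 ≈ 10824.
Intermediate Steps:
U = -3221/16180 (U = (-3814 + 7035)/(-16180) = 3221*(-1/16180) = -3221/16180 ≈ -0.19907)
N = 10824 (N = -88*(-123) = 10824)
U + N = -3221/16180 + 10824 = 175129099/16180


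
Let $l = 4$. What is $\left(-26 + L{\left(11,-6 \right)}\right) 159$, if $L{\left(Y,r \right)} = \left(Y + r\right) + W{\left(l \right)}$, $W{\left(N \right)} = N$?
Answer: $-2703$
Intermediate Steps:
$L{\left(Y,r \right)} = 4 + Y + r$ ($L{\left(Y,r \right)} = \left(Y + r\right) + 4 = 4 + Y + r$)
$\left(-26 + L{\left(11,-6 \right)}\right) 159 = \left(-26 + \left(4 + 11 - 6\right)\right) 159 = \left(-26 + 9\right) 159 = \left(-17\right) 159 = -2703$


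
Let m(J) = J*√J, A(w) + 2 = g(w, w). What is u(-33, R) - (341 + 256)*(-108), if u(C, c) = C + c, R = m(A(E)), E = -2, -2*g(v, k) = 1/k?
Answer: 64443 - 7*I*√7/8 ≈ 64443.0 - 2.315*I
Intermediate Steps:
g(v, k) = -1/(2*k)
A(w) = -2 - 1/(2*w)
m(J) = J^(3/2)
R = -7*I*√7/8 (R = (-2 - ½/(-2))^(3/2) = (-2 - ½*(-½))^(3/2) = (-2 + ¼)^(3/2) = (-7/4)^(3/2) = -7*I*√7/8 ≈ -2.315*I)
u(-33, R) - (341 + 256)*(-108) = (-33 - 7*I*√7/8) - (341 + 256)*(-108) = (-33 - 7*I*√7/8) - 597*(-108) = (-33 - 7*I*√7/8) - 1*(-64476) = (-33 - 7*I*√7/8) + 64476 = 64443 - 7*I*√7/8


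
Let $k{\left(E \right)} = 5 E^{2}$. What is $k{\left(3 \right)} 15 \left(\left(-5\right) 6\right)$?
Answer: $-20250$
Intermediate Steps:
$k{\left(3 \right)} 15 \left(\left(-5\right) 6\right) = 5 \cdot 3^{2} \cdot 15 \left(\left(-5\right) 6\right) = 5 \cdot 9 \cdot 15 \left(-30\right) = 45 \cdot 15 \left(-30\right) = 675 \left(-30\right) = -20250$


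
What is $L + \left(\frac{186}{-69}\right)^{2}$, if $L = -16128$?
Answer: $- \frac{8527868}{529} \approx -16121.0$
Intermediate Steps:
$L + \left(\frac{186}{-69}\right)^{2} = -16128 + \left(\frac{186}{-69}\right)^{2} = -16128 + \left(186 \left(- \frac{1}{69}\right)\right)^{2} = -16128 + \left(- \frac{62}{23}\right)^{2} = -16128 + \frac{3844}{529} = - \frac{8527868}{529}$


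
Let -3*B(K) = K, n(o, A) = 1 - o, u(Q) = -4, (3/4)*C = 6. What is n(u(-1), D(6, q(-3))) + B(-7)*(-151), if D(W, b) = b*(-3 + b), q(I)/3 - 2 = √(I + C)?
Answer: -1042/3 ≈ -347.33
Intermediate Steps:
C = 8 (C = (4/3)*6 = 8)
q(I) = 6 + 3*√(8 + I) (q(I) = 6 + 3*√(I + 8) = 6 + 3*√(8 + I))
B(K) = -K/3
n(u(-1), D(6, q(-3))) + B(-7)*(-151) = (1 - 1*(-4)) - ⅓*(-7)*(-151) = (1 + 4) + (7/3)*(-151) = 5 - 1057/3 = -1042/3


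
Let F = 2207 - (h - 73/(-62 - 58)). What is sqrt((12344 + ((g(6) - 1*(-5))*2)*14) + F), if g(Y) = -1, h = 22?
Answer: sqrt(52705410)/60 ≈ 121.00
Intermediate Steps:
F = 262127/120 (F = 2207 - (22 - 73/(-62 - 58)) = 2207 - (22 - 73/(-120)) = 2207 - (22 - 73*(-1/120)) = 2207 - (22 + 73/120) = 2207 - 1*2713/120 = 2207 - 2713/120 = 262127/120 ≈ 2184.4)
sqrt((12344 + ((g(6) - 1*(-5))*2)*14) + F) = sqrt((12344 + ((-1 - 1*(-5))*2)*14) + 262127/120) = sqrt((12344 + ((-1 + 5)*2)*14) + 262127/120) = sqrt((12344 + (4*2)*14) + 262127/120) = sqrt((12344 + 8*14) + 262127/120) = sqrt((12344 + 112) + 262127/120) = sqrt(12456 + 262127/120) = sqrt(1756847/120) = sqrt(52705410)/60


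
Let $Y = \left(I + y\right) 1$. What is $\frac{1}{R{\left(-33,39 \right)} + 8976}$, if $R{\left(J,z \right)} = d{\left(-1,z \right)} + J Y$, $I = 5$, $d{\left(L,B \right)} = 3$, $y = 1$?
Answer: $\frac{1}{8781} \approx 0.00011388$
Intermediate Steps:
$Y = 6$ ($Y = \left(5 + 1\right) 1 = 6 \cdot 1 = 6$)
$R{\left(J,z \right)} = 3 + 6 J$ ($R{\left(J,z \right)} = 3 + J 6 = 3 + 6 J$)
$\frac{1}{R{\left(-33,39 \right)} + 8976} = \frac{1}{\left(3 + 6 \left(-33\right)\right) + 8976} = \frac{1}{\left(3 - 198\right) + 8976} = \frac{1}{-195 + 8976} = \frac{1}{8781}$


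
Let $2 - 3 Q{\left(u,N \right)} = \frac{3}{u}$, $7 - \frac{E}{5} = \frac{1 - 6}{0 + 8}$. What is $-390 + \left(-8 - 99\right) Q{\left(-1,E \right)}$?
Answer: $- \frac{1705}{3} \approx -568.33$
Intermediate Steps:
$E = \frac{305}{8}$ ($E = 35 - 5 \frac{1 - 6}{0 + 8} = 35 - 5 \left(- \frac{5}{8}\right) = 35 - 5 \left(\left(-5\right) \frac{1}{8}\right) = 35 - - \frac{25}{8} = 35 + \frac{25}{8} = \frac{305}{8} \approx 38.125$)
$Q{\left(u,N \right)} = \frac{2}{3} - \frac{1}{u}$ ($Q{\left(u,N \right)} = \frac{2}{3} - \frac{3 \frac{1}{u}}{3} = \frac{2}{3} - \frac{1}{u}$)
$-390 + \left(-8 - 99\right) Q{\left(-1,E \right)} = -390 + \left(-8 - 99\right) \left(\frac{2}{3} - \frac{1}{-1}\right) = -390 + \left(-8 - 99\right) \left(\frac{2}{3} - -1\right) = -390 - 107 \left(\frac{2}{3} + 1\right) = -390 - \frac{535}{3} = - \frac{1705}{3}$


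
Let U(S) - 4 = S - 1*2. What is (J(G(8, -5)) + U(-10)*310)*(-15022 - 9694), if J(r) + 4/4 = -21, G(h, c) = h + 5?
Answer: 61839432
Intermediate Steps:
U(S) = 2 + S (U(S) = 4 + (S - 1*2) = 4 + (S - 2) = 4 + (-2 + S) = 2 + S)
G(h, c) = 5 + h
J(r) = -22 (J(r) = -1 - 21 = -22)
(J(G(8, -5)) + U(-10)*310)*(-15022 - 9694) = (-22 + (2 - 10)*310)*(-15022 - 9694) = (-22 - 8*310)*(-24716) = (-22 - 2480)*(-24716) = -2502*(-24716) = 61839432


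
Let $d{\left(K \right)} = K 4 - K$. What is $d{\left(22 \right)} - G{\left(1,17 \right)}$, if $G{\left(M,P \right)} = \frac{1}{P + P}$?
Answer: $\frac{2243}{34} \approx 65.971$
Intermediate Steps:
$d{\left(K \right)} = 3 K$ ($d{\left(K \right)} = 4 K - K = 3 K$)
$G{\left(M,P \right)} = \frac{1}{2 P}$
$d{\left(22 \right)} - G{\left(1,17 \right)} = 3 \cdot 22 - \frac{1}{2 \cdot 17} = 66 - \frac{1}{2} \cdot \frac{1}{17} = 66 - \frac{1}{34} = \frac{2243}{34}$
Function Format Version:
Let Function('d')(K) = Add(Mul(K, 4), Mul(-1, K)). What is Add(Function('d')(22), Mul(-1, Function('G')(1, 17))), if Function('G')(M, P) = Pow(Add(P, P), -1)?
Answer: Rational(2243, 34) ≈ 65.971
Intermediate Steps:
Function('d')(K) = Mul(3, K) (Function('d')(K) = Add(Mul(4, K), Mul(-1, K)) = Mul(3, K))
Function('G')(M, P) = Mul(Rational(1, 2), Pow(P, -1)) (Function('G')(M, P) = Pow(Mul(2, P), -1) = Mul(Rational(1, 2), Pow(P, -1)))
Add(Function('d')(22), Mul(-1, Function('G')(1, 17))) = Add(Mul(3, 22), Mul(-1, Mul(Rational(1, 2), Pow(17, -1)))) = Add(66, Mul(-1, Mul(Rational(1, 2), Rational(1, 17)))) = Add(66, Mul(-1, Rational(1, 34))) = Add(66, Rational(-1, 34)) = Rational(2243, 34)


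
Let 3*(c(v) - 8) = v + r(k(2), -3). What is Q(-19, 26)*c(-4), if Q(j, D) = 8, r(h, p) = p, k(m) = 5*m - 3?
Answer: 136/3 ≈ 45.333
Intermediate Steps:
k(m) = -3 + 5*m
c(v) = 7 + v/3 (c(v) = 8 + (v - 3)/3 = 8 + (-3 + v)/3 = 8 + (-1 + v/3) = 7 + v/3)
Q(-19, 26)*c(-4) = 8*(7 + (⅓)*(-4)) = 8*(7 - 4/3) = 8*(17/3) = 136/3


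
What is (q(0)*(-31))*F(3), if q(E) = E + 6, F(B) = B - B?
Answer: 0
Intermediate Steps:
F(B) = 0
q(E) = 6 + E
(q(0)*(-31))*F(3) = ((6 + 0)*(-31))*0 = (6*(-31))*0 = -186*0 = 0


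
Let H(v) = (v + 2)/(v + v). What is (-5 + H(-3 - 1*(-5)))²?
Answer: 16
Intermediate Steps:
H(v) = (2 + v)/(2*v) (H(v) = (2 + v)/((2*v)) = (2 + v)*(1/(2*v)) = (2 + v)/(2*v))
(-5 + H(-3 - 1*(-5)))² = (-5 + (2 + (-3 - 1*(-5)))/(2*(-3 - 1*(-5))))² = (-5 + (2 + (-3 + 5))/(2*(-3 + 5)))² = (-5 + (½)*(2 + 2)/2)² = (-5 + (½)*(½)*4)² = (-5 + 1)² = (-4)² = 16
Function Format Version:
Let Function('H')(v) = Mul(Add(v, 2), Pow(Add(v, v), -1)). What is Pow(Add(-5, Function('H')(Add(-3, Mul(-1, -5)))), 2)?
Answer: 16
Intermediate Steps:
Function('H')(v) = Mul(Rational(1, 2), Pow(v, -1), Add(2, v)) (Function('H')(v) = Mul(Add(2, v), Pow(Mul(2, v), -1)) = Mul(Add(2, v), Mul(Rational(1, 2), Pow(v, -1))) = Mul(Rational(1, 2), Pow(v, -1), Add(2, v)))
Pow(Add(-5, Function('H')(Add(-3, Mul(-1, -5)))), 2) = Pow(Add(-5, Mul(Rational(1, 2), Pow(Add(-3, Mul(-1, -5)), -1), Add(2, Add(-3, Mul(-1, -5))))), 2) = Pow(Add(-5, Mul(Rational(1, 2), Pow(Add(-3, 5), -1), Add(2, Add(-3, 5)))), 2) = Pow(Add(-5, Mul(Rational(1, 2), Pow(2, -1), Add(2, 2))), 2) = Pow(Add(-5, Mul(Rational(1, 2), Rational(1, 2), 4)), 2) = Pow(Add(-5, 1), 2) = Pow(-4, 2) = 16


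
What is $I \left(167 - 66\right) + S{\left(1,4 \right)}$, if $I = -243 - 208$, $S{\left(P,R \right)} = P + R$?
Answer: $-45546$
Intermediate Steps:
$I = -451$ ($I = -243 - 208 = -451$)
$I \left(167 - 66\right) + S{\left(1,4 \right)} = - 451 \left(167 - 66\right) + \left(1 + 4\right) = - 451 \left(167 - 66\right) + 5 = \left(-451\right) 101 + 5 = -45551 + 5 = -45546$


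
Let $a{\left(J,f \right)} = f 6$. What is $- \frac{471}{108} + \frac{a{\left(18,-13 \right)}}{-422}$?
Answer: $- \frac{31723}{7596} \approx -4.1763$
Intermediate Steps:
$a{\left(J,f \right)} = 6 f$
$- \frac{471}{108} + \frac{a{\left(18,-13 \right)}}{-422} = - \frac{471}{108} + \frac{6 \left(-13\right)}{-422} = \left(-471\right) \frac{1}{108} - - \frac{39}{211} = - \frac{157}{36} + \frac{39}{211} = - \frac{31723}{7596}$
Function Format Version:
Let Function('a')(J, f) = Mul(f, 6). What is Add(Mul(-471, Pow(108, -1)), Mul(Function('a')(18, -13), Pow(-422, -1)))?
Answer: Rational(-31723, 7596) ≈ -4.1763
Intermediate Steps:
Function('a')(J, f) = Mul(6, f)
Add(Mul(-471, Pow(108, -1)), Mul(Function('a')(18, -13), Pow(-422, -1))) = Add(Mul(-471, Pow(108, -1)), Mul(Mul(6, -13), Pow(-422, -1))) = Add(Mul(-471, Rational(1, 108)), Mul(-78, Rational(-1, 422))) = Add(Rational(-157, 36), Rational(39, 211)) = Rational(-31723, 7596)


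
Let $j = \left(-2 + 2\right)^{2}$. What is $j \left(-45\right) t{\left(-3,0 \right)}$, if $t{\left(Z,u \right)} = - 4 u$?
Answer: $0$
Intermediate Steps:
$j = 0$ ($j = 0^{2} = 0$)
$j \left(-45\right) t{\left(-3,0 \right)} = 0 \left(-45\right) \left(\left(-4\right) 0\right) = 0 \cdot 0 = 0$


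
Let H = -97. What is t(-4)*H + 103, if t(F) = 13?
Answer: -1158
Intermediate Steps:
t(-4)*H + 103 = 13*(-97) + 103 = -1261 + 103 = -1158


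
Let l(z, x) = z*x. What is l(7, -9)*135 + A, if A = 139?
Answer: -8366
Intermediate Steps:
l(z, x) = x*z
l(7, -9)*135 + A = -9*7*135 + 139 = -63*135 + 139 = -8505 + 139 = -8366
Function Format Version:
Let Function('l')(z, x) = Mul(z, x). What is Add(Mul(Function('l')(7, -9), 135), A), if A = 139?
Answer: -8366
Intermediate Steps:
Function('l')(z, x) = Mul(x, z)
Add(Mul(Function('l')(7, -9), 135), A) = Add(Mul(Mul(-9, 7), 135), 139) = Add(Mul(-63, 135), 139) = Add(-8505, 139) = -8366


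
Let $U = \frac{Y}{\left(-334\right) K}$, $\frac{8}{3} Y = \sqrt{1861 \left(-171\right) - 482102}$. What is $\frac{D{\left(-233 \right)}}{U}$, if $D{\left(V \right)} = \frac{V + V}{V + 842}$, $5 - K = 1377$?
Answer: $\frac{244049792 i \sqrt{800333}}{208886913} \approx 1045.2 i$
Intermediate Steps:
$K = -1372$ ($K = 5 - 1377 = -1372$)
$Y = \frac{3 i \sqrt{800333}}{8}$ ($Y = \frac{3 \sqrt{1861 \left(-171\right) - 482102}}{8} = \frac{3 \sqrt{-318231 - 482102}}{8} = \frac{3 \sqrt{-800333}}{8} = \frac{3 i \sqrt{800333}}{8} \approx 335.48 i$)
$D{\left(V \right)} = \frac{2 V}{842 + V}$
$U = \frac{3 i \sqrt{800333}}{3665984}$ ($U = \frac{\frac{3}{8} i \sqrt{800333}}{\left(-334\right) \left(-1372\right)} = \frac{\frac{3}{8} i \sqrt{800333}}{458248} = \frac{3 i \sqrt{800333}}{8} \cdot \frac{1}{458248} = \frac{3 i \sqrt{800333}}{3665984} \approx 0.00073209 i$)
$\frac{D{\left(-233 \right)}}{U} = \frac{2 \left(-233\right) \frac{1}{842 - 233}}{\frac{3}{3665984} i \sqrt{800333}} = 2 \left(-233\right) \frac{1}{609} \left(- \frac{3665984 i \sqrt{800333}}{2400999}\right) = - \frac{466 \left(- \frac{3665984 i \sqrt{800333}}{2400999}\right)}{609} = \frac{244049792 i \sqrt{800333}}{208886913}$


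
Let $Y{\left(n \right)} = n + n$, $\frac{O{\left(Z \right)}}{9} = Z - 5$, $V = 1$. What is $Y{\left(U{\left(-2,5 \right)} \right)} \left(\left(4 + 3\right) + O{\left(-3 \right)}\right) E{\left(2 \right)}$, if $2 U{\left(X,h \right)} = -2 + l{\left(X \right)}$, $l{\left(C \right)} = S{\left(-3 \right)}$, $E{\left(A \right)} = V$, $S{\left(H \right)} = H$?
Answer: $325$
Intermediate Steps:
$O{\left(Z \right)} = -45 + 9 Z$ ($O{\left(Z \right)} = 9 \left(Z - 5\right) = 9 \left(-5 + Z\right) = -45 + 9 Z$)
$E{\left(A \right)} = 1$
$l{\left(C \right)} = -3$
$U{\left(X,h \right)} = - \frac{5}{2}$ ($U{\left(X,h \right)} = \frac{-2 - 3}{2} = \frac{1}{2} \left(-5\right) = - \frac{5}{2}$)
$Y{\left(n \right)} = 2 n$
$Y{\left(U{\left(-2,5 \right)} \right)} \left(\left(4 + 3\right) + O{\left(-3 \right)}\right) E{\left(2 \right)} = 2 \left(- \frac{5}{2}\right) \left(\left(4 + 3\right) + \left(-45 + 9 \left(-3\right)\right)\right) 1 = - 5 \left(7 - 72\right) 1 = \left(-5\right) \left(-65\right) 1 = 325 \cdot 1 = 325$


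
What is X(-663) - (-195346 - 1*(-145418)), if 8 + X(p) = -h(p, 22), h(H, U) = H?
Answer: 50583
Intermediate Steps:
X(p) = -8 - p
X(-663) - (-195346 - 1*(-145418)) = (-8 - 1*(-663)) - (-195346 - 1*(-145418)) = (-8 + 663) - (-195346 + 145418) = 655 - 1*(-49928) = 655 + 49928 = 50583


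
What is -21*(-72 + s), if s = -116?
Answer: 3948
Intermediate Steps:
-21*(-72 + s) = -21*(-72 - 116) = -21*(-188) = 3948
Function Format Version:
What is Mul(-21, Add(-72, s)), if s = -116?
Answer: 3948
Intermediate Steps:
Mul(-21, Add(-72, s)) = Mul(-21, Add(-72, -116)) = Mul(-21, -188) = 3948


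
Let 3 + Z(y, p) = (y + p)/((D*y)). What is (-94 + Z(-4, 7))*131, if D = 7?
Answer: -356189/28 ≈ -12721.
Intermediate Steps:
Z(y, p) = -3 + (p + y)/(7*y) (Z(y, p) = -3 + (y + p)/((7*y)) = -3 + (p + y)*(1/(7*y)) = -3 + (p + y)/(7*y))
(-94 + Z(-4, 7))*131 = (-94 + (⅐)*(7 - 20*(-4))/(-4))*131 = (-94 + (⅐)*(-¼)*(7 + 80))*131 = (-94 + (⅐)*(-¼)*87)*131 = (-94 - 87/28)*131 = -2719/28*131 = -356189/28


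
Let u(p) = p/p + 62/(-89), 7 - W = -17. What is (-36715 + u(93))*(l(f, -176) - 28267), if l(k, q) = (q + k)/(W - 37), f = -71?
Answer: 92303390784/89 ≈ 1.0371e+9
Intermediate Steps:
W = 24 (W = 7 - 1*(-17) = 7 + 17 = 24)
u(p) = 27/89 (u(p) = 1 + 62*(-1/89) = 1 - 62/89 = 27/89)
l(k, q) = -k/13 - q/13 (l(k, q) = (q + k)/(24 - 37) = (k + q)/(-13) = (k + q)*(-1/13) = -k/13 - q/13)
(-36715 + u(93))*(l(f, -176) - 28267) = (-36715 + 27/89)*((-1/13*(-71) - 1/13*(-176)) - 28267) = -3267608*((71/13 + 176/13) - 28267)/89 = -3267608*(19 - 28267)/89 = -3267608/89*(-28248) = 92303390784/89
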